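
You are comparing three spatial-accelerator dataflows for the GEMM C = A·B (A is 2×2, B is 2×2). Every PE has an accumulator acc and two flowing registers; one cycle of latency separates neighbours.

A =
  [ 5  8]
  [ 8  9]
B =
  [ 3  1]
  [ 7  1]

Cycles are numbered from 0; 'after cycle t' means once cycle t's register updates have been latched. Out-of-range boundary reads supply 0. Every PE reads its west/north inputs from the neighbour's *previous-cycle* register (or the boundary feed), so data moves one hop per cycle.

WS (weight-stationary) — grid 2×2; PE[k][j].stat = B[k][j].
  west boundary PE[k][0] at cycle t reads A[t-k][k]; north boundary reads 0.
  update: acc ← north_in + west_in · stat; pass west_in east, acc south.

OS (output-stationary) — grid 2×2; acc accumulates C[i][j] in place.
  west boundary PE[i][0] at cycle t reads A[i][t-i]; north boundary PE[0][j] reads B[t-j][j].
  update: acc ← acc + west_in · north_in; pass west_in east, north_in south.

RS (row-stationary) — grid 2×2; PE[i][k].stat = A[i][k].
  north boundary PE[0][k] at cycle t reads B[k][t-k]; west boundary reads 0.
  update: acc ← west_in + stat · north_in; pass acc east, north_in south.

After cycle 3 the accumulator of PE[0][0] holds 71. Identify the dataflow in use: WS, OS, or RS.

WS (2×2 grid), PE[0][0]:
  after 0 — PE[0][0] acc=15, pass-E 5, pass-S 15
  after 1 — PE[0][0] acc=24, pass-E 8, pass-S 24
  after 2 — PE[0][0] acc=0, pass-E 0, pass-S 0
  after 3 — PE[0][0] acc=0, pass-E 0, pass-S 0
OS (2×2 grid), PE[0][0]:
  after 0 — PE[0][0] acc=15, pass-E 5, pass-S 3
  after 1 — PE[0][0] acc=71, pass-E 8, pass-S 7
  after 2 — PE[0][0] acc=71, pass-E 0, pass-S 0
  after 3 — PE[0][0] acc=71, pass-E 0, pass-S 0
RS (2×2 grid), PE[0][0]:
  after 0 — PE[0][0] acc=15, pass-E 15, pass-S 3
  after 1 — PE[0][0] acc=5, pass-E 5, pass-S 1
  after 2 — PE[0][0] acc=0, pass-E 0, pass-S 0
  after 3 — PE[0][0] acc=0, pass-E 0, pass-S 0

dataflow = OS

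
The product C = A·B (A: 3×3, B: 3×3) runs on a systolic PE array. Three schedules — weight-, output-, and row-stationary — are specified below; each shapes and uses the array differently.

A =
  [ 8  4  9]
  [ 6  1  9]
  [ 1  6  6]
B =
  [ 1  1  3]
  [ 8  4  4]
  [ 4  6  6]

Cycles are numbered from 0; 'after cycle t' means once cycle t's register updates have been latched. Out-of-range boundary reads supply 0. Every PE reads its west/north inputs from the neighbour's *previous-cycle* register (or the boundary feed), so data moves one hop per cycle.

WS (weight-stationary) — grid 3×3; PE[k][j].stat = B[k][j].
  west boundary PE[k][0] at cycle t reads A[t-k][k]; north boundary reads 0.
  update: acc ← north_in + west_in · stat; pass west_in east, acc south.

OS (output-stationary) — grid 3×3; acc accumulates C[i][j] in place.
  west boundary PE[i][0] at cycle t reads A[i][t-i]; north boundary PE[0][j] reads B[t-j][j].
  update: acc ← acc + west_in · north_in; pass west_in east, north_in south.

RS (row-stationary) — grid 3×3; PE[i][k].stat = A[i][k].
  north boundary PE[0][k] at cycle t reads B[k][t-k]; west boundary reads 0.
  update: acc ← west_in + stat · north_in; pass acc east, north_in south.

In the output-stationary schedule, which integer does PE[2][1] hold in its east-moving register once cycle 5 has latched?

register = 6

Tracing OS — 3×3 array, target PE[2][1]:
  cycle 0: PE[1][1] → acc 0, east 0, south 0
  cycle 0: PE[2][0] → acc 0, east 0, south 0
  cycle 0: PE[2][1] → acc 0, east 0, south 0
  cycle 1: PE[1][1] → acc 0, east 0, south 0
  cycle 1: PE[2][0] → acc 0, east 0, south 0
  cycle 1: PE[2][1] → acc 0, east 0, south 0
  cycle 2: PE[1][1] → acc 6, east 6, south 1
  cycle 2: PE[2][0] → acc 1, east 1, south 1
  cycle 2: PE[2][1] → acc 0, east 0, south 0
  cycle 3: PE[1][1] → acc 10, east 1, south 4
  cycle 3: PE[2][0] → acc 49, east 6, south 8
  cycle 3: PE[2][1] → acc 1, east 1, south 1
  cycle 4: PE[1][1] → acc 64, east 9, south 6
  cycle 4: PE[2][0] → acc 73, east 6, south 4
  cycle 4: PE[2][1] → acc 25, east 6, south 4
  cycle 5: PE[1][1] → acc 64, east 0, south 0
  cycle 5: PE[2][0] → acc 73, east 0, south 0
  cycle 5: PE[2][1] → acc 61, east 6, south 6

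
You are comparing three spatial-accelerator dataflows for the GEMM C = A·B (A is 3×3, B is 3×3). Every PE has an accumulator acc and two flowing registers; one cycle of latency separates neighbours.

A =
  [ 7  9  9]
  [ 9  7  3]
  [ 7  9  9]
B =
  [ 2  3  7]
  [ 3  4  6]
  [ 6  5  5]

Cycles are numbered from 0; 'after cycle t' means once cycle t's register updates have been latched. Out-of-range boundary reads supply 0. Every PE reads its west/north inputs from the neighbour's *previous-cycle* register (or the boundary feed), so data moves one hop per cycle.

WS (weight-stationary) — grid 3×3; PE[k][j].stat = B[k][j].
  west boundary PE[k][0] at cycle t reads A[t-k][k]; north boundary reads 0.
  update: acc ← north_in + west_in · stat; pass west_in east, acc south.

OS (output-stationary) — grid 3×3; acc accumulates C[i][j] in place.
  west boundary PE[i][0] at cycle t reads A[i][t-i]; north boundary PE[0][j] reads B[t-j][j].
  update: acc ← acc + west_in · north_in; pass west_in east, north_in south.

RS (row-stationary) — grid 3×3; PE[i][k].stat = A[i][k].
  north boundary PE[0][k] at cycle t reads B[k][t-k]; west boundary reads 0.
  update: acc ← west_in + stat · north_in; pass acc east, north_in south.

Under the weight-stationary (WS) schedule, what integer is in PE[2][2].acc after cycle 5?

WS (3×3). Following PE[2][2] plus its west/north inputs:
  t=0 PE[1][2]: acc=0 h=0 v=0
  t=0 PE[2][1]: acc=0 h=0 v=0
  t=0 PE[2][2]: acc=0 h=0 v=0
  t=1 PE[1][2]: acc=0 h=0 v=0
  t=1 PE[2][1]: acc=0 h=0 v=0
  t=1 PE[2][2]: acc=0 h=0 v=0
  t=2 PE[1][2]: acc=0 h=0 v=0
  t=2 PE[2][1]: acc=0 h=0 v=0
  t=2 PE[2][2]: acc=0 h=0 v=0
  t=3 PE[1][2]: acc=103 h=9 v=103
  t=3 PE[2][1]: acc=102 h=9 v=102
  t=3 PE[2][2]: acc=0 h=0 v=0
  t=4 PE[1][2]: acc=105 h=7 v=105
  t=4 PE[2][1]: acc=70 h=3 v=70
  t=4 PE[2][2]: acc=148 h=9 v=148
  t=5 PE[1][2]: acc=103 h=9 v=103
  t=5 PE[2][1]: acc=102 h=9 v=102
  t=5 PE[2][2]: acc=120 h=3 v=120

PE[2][2].acc = 120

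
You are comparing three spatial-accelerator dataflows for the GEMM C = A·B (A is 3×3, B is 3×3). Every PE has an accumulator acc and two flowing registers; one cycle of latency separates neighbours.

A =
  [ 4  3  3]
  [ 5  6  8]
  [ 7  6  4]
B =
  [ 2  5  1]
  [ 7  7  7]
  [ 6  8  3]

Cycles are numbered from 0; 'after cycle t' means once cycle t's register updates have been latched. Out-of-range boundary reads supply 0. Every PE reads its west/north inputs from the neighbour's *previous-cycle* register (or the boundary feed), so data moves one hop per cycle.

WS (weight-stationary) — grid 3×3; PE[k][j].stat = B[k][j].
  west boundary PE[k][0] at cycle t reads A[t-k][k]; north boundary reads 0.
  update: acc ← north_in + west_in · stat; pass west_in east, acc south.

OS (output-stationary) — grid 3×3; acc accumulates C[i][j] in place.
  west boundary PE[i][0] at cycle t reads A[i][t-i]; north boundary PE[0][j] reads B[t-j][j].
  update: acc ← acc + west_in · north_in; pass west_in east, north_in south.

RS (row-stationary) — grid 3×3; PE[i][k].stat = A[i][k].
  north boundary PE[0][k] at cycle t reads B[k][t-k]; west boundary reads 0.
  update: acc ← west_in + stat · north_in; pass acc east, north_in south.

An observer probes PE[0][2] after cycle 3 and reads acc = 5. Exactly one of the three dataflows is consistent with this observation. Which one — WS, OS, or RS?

WS (3×3 grid), PE[0][2]:
  0: (0,2).acc=0  regs=<0,0>
  1: (0,2).acc=0  regs=<0,0>
  2: (0,2).acc=4  regs=<4,4>
  3: (0,2).acc=5  regs=<5,5>
OS (3×3 grid), PE[0][2]:
  0: (0,2).acc=0  regs=<0,0>
  1: (0,2).acc=0  regs=<0,0>
  2: (0,2).acc=4  regs=<4,1>
  3: (0,2).acc=25  regs=<3,7>
RS (3×3 grid), PE[0][2]:
  0: (0,2).acc=0  regs=<0,0>
  1: (0,2).acc=0  regs=<0,0>
  2: (0,2).acc=47  regs=<47,6>
  3: (0,2).acc=65  regs=<65,8>

dataflow = WS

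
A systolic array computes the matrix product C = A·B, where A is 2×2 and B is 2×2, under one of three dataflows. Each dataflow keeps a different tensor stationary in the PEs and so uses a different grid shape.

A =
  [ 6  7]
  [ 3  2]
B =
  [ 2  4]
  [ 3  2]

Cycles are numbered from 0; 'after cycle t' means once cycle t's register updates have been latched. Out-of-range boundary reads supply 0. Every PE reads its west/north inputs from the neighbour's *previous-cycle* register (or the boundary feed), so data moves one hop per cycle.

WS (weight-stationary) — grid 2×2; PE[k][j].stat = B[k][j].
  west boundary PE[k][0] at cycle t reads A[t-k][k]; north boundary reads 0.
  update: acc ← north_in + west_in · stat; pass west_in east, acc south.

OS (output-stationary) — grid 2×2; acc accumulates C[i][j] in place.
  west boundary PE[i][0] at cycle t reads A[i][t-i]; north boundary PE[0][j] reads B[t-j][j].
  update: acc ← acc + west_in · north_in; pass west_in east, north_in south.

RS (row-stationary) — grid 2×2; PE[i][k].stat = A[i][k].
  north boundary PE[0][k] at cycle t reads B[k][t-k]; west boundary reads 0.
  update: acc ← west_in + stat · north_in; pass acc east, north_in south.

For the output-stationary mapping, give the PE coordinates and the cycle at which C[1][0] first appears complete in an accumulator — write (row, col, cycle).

(row, col, cycle) = (1, 0, 2)

Under OS, C[1][0] lands at PE[1][0]:
  0: (1,0).acc=0  regs=<0,0>
  1: (1,0).acc=6  regs=<3,2>
  2: (1,0).acc=12  regs=<2,3>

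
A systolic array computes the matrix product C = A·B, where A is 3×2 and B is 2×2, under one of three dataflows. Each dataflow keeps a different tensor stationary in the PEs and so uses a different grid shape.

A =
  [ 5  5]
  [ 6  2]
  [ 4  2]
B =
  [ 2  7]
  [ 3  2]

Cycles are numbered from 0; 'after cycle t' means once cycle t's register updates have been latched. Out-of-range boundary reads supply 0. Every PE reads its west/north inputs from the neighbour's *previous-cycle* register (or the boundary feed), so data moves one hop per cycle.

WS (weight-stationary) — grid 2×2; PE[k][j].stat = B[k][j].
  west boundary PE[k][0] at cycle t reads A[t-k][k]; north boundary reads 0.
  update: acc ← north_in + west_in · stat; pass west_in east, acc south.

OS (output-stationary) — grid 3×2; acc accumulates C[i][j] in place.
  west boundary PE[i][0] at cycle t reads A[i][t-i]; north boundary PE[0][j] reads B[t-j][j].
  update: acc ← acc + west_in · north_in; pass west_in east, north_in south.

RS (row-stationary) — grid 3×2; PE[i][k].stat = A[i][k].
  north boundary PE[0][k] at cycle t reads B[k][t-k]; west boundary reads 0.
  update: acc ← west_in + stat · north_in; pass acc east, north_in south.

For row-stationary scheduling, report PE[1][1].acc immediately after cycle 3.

Tracing RS — 3×2 array, target PE[1][1]:
  step 0 · PE0,1: acc=0; fwd→0 fwd↓0
  step 0 · PE1,0: acc=0; fwd→0 fwd↓0
  step 0 · PE1,1: acc=0; fwd→0 fwd↓0
  step 1 · PE0,1: acc=25; fwd→25 fwd↓3
  step 1 · PE1,0: acc=12; fwd→12 fwd↓2
  step 1 · PE1,1: acc=0; fwd→0 fwd↓0
  step 2 · PE0,1: acc=45; fwd→45 fwd↓2
  step 2 · PE1,0: acc=42; fwd→42 fwd↓7
  step 2 · PE1,1: acc=18; fwd→18 fwd↓3
  step 3 · PE0,1: acc=0; fwd→0 fwd↓0
  step 3 · PE1,0: acc=0; fwd→0 fwd↓0
  step 3 · PE1,1: acc=46; fwd→46 fwd↓2

PE[1][1].acc = 46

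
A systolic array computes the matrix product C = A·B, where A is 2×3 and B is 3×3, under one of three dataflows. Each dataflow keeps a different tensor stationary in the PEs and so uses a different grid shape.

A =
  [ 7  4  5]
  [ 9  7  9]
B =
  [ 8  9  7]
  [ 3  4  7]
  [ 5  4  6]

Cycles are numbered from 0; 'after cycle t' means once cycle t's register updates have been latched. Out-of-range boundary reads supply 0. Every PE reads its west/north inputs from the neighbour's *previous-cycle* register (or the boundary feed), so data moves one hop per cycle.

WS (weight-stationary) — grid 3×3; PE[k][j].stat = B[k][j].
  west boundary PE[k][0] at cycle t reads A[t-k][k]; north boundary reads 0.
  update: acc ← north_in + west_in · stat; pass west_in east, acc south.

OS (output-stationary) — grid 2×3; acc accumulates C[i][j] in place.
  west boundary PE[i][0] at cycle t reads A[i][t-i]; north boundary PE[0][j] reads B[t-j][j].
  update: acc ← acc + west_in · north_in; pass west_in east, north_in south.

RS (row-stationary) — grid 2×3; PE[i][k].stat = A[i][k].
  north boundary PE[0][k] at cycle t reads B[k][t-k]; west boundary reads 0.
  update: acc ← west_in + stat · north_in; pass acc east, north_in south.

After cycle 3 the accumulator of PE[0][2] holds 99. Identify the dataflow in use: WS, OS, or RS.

Under WS (3×3), PE[0][2]:
  cycle 0: PE[0][2] → acc 0, east 0, south 0
  cycle 1: PE[0][2] → acc 0, east 0, south 0
  cycle 2: PE[0][2] → acc 49, east 7, south 49
  cycle 3: PE[0][2] → acc 63, east 9, south 63
Under OS (2×3), PE[0][2]:
  cycle 0: PE[0][2] → acc 0, east 0, south 0
  cycle 1: PE[0][2] → acc 0, east 0, south 0
  cycle 2: PE[0][2] → acc 49, east 7, south 7
  cycle 3: PE[0][2] → acc 77, east 4, south 7
Under RS (2×3), PE[0][2]:
  cycle 0: PE[0][2] → acc 0, east 0, south 0
  cycle 1: PE[0][2] → acc 0, east 0, south 0
  cycle 2: PE[0][2] → acc 93, east 93, south 5
  cycle 3: PE[0][2] → acc 99, east 99, south 4

dataflow = RS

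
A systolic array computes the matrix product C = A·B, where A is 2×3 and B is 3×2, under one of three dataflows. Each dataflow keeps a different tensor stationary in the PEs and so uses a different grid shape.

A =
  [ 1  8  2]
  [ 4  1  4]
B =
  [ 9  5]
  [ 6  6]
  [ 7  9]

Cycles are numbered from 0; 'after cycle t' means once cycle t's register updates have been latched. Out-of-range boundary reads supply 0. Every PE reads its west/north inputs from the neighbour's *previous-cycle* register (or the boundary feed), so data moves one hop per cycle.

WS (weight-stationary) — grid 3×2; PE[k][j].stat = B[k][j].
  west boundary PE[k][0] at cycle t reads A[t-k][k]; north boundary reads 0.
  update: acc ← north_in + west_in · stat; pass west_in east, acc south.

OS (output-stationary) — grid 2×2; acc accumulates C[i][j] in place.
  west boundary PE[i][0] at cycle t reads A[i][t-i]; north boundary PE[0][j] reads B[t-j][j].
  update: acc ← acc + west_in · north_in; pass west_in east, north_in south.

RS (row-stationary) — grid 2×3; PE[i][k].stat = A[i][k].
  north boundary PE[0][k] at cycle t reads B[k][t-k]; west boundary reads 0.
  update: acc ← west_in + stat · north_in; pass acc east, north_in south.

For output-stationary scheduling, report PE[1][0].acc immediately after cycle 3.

PE[1][0].acc = 70

OS on a 2×2 grid — tracing PE[1][0] and its feeders:
  t=0 PE[0][0]: acc=9 h=1 v=9
  t=0 PE[1][0]: acc=0 h=0 v=0
  t=1 PE[0][0]: acc=57 h=8 v=6
  t=1 PE[1][0]: acc=36 h=4 v=9
  t=2 PE[0][0]: acc=71 h=2 v=7
  t=2 PE[1][0]: acc=42 h=1 v=6
  t=3 PE[0][0]: acc=71 h=0 v=0
  t=3 PE[1][0]: acc=70 h=4 v=7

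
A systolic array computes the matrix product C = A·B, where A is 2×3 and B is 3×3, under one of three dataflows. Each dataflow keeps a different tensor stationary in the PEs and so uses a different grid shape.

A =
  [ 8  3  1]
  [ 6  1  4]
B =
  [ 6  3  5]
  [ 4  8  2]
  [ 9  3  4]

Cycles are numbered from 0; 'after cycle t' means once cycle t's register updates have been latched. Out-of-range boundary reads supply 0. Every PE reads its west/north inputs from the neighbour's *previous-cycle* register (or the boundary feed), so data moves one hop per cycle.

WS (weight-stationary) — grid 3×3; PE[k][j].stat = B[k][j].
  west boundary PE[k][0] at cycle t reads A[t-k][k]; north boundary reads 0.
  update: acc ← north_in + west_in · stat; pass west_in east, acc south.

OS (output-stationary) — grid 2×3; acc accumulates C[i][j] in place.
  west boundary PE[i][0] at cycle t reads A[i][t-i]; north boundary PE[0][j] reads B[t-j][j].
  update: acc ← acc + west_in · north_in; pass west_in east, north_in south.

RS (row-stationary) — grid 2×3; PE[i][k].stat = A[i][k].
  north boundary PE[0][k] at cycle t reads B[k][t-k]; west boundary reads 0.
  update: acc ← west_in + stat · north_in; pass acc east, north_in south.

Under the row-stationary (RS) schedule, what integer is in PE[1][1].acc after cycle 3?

PE[1][1].acc = 26

Tracing RS — 2×3 array, target PE[1][1]:
  0: (0,1).acc=0  regs=<0,0>
  0: (1,0).acc=0  regs=<0,0>
  0: (1,1).acc=0  regs=<0,0>
  1: (0,1).acc=60  regs=<60,4>
  1: (1,0).acc=36  regs=<36,6>
  1: (1,1).acc=0  regs=<0,0>
  2: (0,1).acc=48  regs=<48,8>
  2: (1,0).acc=18  regs=<18,3>
  2: (1,1).acc=40  regs=<40,4>
  3: (0,1).acc=46  regs=<46,2>
  3: (1,0).acc=30  regs=<30,5>
  3: (1,1).acc=26  regs=<26,8>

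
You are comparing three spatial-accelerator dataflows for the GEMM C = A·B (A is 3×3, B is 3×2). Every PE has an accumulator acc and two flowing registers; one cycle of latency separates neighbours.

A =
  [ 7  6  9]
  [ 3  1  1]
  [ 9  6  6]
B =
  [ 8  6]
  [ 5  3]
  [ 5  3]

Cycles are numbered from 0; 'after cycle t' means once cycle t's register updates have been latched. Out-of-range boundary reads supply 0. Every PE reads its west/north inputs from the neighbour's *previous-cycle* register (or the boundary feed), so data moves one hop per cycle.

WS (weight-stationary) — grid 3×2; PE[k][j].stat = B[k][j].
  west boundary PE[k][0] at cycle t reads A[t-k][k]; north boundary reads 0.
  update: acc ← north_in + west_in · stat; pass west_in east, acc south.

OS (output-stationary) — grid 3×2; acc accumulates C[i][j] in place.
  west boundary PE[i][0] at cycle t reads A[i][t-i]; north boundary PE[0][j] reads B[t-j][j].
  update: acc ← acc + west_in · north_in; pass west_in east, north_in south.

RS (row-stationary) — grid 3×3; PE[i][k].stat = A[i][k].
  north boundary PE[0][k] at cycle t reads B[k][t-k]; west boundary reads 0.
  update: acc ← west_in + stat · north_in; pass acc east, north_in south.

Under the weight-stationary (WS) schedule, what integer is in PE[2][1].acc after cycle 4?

PE[2][1].acc = 24

WS on a 3×2 grid — tracing PE[2][1] and its feeders:
  [0] (1,1) acc=0 (h:0 v:0)
  [0] (2,0) acc=0 (h:0 v:0)
  [0] (2,1) acc=0 (h:0 v:0)
  [1] (1,1) acc=0 (h:0 v:0)
  [1] (2,0) acc=0 (h:0 v:0)
  [1] (2,1) acc=0 (h:0 v:0)
  [2] (1,1) acc=60 (h:6 v:60)
  [2] (2,0) acc=131 (h:9 v:131)
  [2] (2,1) acc=0 (h:0 v:0)
  [3] (1,1) acc=21 (h:1 v:21)
  [3] (2,0) acc=34 (h:1 v:34)
  [3] (2,1) acc=87 (h:9 v:87)
  [4] (1,1) acc=72 (h:6 v:72)
  [4] (2,0) acc=132 (h:6 v:132)
  [4] (2,1) acc=24 (h:1 v:24)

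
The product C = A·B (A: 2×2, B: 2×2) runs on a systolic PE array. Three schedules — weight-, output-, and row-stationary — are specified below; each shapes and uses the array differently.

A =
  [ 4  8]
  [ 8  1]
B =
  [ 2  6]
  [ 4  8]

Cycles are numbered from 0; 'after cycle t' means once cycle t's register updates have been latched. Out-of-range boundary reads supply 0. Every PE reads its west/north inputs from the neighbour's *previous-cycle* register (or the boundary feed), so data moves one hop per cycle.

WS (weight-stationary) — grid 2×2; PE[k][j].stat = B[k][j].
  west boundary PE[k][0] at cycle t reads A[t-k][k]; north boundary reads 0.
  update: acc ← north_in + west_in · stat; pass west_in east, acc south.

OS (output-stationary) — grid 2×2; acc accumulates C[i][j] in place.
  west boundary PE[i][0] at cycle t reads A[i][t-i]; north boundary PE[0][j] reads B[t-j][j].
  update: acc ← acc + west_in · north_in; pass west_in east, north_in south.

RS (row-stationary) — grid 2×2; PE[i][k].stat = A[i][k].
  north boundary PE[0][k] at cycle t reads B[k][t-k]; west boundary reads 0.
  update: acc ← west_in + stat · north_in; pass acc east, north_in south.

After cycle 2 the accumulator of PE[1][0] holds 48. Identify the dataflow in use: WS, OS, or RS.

dataflow = RS

WS (2×2 grid), PE[1][0]:
  t=0 PE[1][0]: acc=0 h=0 v=0
  t=1 PE[1][0]: acc=40 h=8 v=40
  t=2 PE[1][0]: acc=20 h=1 v=20
OS (2×2 grid), PE[1][0]:
  t=0 PE[1][0]: acc=0 h=0 v=0
  t=1 PE[1][0]: acc=16 h=8 v=2
  t=2 PE[1][0]: acc=20 h=1 v=4
RS (2×2 grid), PE[1][0]:
  t=0 PE[1][0]: acc=0 h=0 v=0
  t=1 PE[1][0]: acc=16 h=16 v=2
  t=2 PE[1][0]: acc=48 h=48 v=6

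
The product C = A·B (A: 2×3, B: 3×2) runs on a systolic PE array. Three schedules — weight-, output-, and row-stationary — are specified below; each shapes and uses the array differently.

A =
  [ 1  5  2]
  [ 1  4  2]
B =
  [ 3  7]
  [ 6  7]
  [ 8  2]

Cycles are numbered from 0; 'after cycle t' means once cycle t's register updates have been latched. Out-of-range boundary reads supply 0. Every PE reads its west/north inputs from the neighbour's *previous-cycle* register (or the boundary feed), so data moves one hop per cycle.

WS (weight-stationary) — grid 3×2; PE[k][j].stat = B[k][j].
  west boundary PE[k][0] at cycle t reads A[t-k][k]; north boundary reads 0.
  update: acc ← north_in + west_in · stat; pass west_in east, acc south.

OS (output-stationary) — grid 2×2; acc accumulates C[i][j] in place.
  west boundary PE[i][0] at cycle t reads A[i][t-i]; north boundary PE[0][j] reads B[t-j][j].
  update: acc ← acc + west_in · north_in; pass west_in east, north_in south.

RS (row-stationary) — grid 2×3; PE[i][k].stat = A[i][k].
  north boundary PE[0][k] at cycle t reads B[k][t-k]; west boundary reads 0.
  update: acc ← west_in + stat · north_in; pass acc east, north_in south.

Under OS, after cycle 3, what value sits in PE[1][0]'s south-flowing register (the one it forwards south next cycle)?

register = 8

OS (2×2). Following PE[1][0] plus its west/north inputs:
  @0  [0,0]  acc 3  |  →1  ↓3
  @0  [1,0]  acc 0  |  →0  ↓0
  @1  [0,0]  acc 33  |  →5  ↓6
  @1  [1,0]  acc 3  |  →1  ↓3
  @2  [0,0]  acc 49  |  →2  ↓8
  @2  [1,0]  acc 27  |  →4  ↓6
  @3  [0,0]  acc 49  |  →0  ↓0
  @3  [1,0]  acc 43  |  →2  ↓8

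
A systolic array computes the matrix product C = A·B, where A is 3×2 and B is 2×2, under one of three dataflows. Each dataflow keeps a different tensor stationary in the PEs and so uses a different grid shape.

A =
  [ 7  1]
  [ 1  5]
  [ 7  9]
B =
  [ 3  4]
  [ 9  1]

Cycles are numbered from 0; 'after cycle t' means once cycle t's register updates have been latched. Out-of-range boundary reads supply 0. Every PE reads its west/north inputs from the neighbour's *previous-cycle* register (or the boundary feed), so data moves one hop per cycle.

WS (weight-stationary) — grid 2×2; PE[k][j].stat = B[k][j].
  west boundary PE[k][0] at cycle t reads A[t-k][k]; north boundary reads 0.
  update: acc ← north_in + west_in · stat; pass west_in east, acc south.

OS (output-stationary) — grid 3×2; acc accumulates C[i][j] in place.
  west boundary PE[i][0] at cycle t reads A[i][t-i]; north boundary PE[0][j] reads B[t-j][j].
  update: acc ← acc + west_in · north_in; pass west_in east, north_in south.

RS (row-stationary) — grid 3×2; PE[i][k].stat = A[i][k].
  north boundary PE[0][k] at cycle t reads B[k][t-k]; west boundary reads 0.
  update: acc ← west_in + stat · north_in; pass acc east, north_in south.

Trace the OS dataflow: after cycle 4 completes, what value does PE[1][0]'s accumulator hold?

PE[1][0].acc = 48

Tracing OS — 3×2 array, target PE[1][0]:
  0: (0,0).acc=21  regs=<7,3>
  0: (1,0).acc=0  regs=<0,0>
  1: (0,0).acc=30  regs=<1,9>
  1: (1,0).acc=3  regs=<1,3>
  2: (0,0).acc=30  regs=<0,0>
  2: (1,0).acc=48  regs=<5,9>
  3: (0,0).acc=30  regs=<0,0>
  3: (1,0).acc=48  regs=<0,0>
  4: (0,0).acc=30  regs=<0,0>
  4: (1,0).acc=48  regs=<0,0>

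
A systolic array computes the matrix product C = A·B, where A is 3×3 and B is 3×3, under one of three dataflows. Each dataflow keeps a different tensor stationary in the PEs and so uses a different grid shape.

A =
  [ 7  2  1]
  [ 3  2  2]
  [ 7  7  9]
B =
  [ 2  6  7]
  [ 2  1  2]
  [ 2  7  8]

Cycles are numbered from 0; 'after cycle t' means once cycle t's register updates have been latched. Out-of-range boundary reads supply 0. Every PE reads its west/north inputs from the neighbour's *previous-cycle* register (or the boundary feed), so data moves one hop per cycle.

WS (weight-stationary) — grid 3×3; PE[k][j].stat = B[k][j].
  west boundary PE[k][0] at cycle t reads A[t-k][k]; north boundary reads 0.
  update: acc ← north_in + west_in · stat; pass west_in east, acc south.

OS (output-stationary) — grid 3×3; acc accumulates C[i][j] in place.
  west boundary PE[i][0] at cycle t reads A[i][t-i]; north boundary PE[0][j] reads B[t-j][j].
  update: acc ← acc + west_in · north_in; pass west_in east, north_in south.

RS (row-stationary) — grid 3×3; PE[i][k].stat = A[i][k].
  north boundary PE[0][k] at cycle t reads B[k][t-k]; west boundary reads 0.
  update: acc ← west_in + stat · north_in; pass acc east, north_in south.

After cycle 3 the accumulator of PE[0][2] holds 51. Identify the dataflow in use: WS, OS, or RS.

WS [3×3] PE[0][2] across cycles:
  [0] (0,2) acc=0 (h:0 v:0)
  [1] (0,2) acc=0 (h:0 v:0)
  [2] (0,2) acc=49 (h:7 v:49)
  [3] (0,2) acc=21 (h:3 v:21)
OS [3×3] PE[0][2] across cycles:
  [0] (0,2) acc=0 (h:0 v:0)
  [1] (0,2) acc=0 (h:0 v:0)
  [2] (0,2) acc=49 (h:7 v:7)
  [3] (0,2) acc=53 (h:2 v:2)
RS [3×3] PE[0][2] across cycles:
  [0] (0,2) acc=0 (h:0 v:0)
  [1] (0,2) acc=0 (h:0 v:0)
  [2] (0,2) acc=20 (h:20 v:2)
  [3] (0,2) acc=51 (h:51 v:7)

dataflow = RS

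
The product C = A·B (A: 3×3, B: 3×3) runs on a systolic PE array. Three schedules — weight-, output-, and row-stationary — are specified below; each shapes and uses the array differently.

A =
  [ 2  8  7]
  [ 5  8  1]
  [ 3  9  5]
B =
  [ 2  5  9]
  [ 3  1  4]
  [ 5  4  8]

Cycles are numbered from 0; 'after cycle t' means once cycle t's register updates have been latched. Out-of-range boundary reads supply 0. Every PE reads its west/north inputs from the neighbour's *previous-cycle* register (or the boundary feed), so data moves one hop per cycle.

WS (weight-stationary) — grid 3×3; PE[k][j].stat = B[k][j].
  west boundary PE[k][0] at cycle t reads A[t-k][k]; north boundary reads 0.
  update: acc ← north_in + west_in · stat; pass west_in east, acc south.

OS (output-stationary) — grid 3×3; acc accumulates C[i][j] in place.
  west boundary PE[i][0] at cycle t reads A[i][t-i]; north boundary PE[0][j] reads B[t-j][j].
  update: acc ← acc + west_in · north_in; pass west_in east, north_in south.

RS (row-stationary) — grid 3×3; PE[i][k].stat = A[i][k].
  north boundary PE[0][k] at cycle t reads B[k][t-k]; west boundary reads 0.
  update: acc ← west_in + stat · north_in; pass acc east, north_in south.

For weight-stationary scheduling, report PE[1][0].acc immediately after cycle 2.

Tracing WS — 3×3 array, target PE[1][0]:
  0: (0,0).acc=4  regs=<2,4>
  0: (1,0).acc=0  regs=<0,0>
  1: (0,0).acc=10  regs=<5,10>
  1: (1,0).acc=28  regs=<8,28>
  2: (0,0).acc=6  regs=<3,6>
  2: (1,0).acc=34  regs=<8,34>

PE[1][0].acc = 34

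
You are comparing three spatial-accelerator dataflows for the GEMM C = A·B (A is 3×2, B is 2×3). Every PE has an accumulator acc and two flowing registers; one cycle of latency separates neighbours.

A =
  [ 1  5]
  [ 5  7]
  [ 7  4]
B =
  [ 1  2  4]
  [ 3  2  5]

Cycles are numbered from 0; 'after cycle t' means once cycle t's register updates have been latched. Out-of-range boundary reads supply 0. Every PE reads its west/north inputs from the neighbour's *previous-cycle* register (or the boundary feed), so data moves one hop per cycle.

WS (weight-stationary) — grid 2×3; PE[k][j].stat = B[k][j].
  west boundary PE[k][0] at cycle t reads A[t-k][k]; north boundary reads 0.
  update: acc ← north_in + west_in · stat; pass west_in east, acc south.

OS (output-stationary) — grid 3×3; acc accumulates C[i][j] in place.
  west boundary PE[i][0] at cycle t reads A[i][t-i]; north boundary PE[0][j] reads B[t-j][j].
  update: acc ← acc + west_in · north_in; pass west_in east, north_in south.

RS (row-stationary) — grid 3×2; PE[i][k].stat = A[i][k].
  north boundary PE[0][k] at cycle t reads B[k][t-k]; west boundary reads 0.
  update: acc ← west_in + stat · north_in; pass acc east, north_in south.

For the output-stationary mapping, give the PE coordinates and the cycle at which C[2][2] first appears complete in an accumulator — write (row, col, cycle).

Under OS, C[2][2] lands at PE[2][2]:
  c0 r2c2: 0 / 0 / 0
  c1 r2c2: 0 / 0 / 0
  c2 r2c2: 0 / 0 / 0
  c3 r2c2: 0 / 0 / 0
  c4 r2c2: 28 / 7 / 4
  c5 r2c2: 48 / 4 / 5

(row, col, cycle) = (2, 2, 5)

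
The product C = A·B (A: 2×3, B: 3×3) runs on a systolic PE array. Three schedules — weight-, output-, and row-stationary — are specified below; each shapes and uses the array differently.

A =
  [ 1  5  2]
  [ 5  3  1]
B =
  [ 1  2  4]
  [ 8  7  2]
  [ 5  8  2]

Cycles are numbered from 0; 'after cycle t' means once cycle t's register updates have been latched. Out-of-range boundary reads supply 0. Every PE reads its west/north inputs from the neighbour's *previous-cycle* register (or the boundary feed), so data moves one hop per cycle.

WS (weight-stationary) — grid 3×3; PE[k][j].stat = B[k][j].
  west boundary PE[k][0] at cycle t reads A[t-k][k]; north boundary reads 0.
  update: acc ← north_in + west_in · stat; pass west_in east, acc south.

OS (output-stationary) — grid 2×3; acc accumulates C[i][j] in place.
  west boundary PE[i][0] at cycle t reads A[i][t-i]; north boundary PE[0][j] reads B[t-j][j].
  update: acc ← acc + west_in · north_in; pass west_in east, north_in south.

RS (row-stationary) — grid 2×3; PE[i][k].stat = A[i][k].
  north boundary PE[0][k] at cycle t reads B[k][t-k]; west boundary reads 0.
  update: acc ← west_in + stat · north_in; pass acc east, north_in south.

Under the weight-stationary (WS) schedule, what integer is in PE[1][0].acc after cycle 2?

WS 3×3: PE[1][0] cycle-by-cycle (with neighbour feeds):
  0: (0,0).acc=1  regs=<1,1>
  0: (1,0).acc=0  regs=<0,0>
  1: (0,0).acc=5  regs=<5,5>
  1: (1,0).acc=41  regs=<5,41>
  2: (0,0).acc=0  regs=<0,0>
  2: (1,0).acc=29  regs=<3,29>

PE[1][0].acc = 29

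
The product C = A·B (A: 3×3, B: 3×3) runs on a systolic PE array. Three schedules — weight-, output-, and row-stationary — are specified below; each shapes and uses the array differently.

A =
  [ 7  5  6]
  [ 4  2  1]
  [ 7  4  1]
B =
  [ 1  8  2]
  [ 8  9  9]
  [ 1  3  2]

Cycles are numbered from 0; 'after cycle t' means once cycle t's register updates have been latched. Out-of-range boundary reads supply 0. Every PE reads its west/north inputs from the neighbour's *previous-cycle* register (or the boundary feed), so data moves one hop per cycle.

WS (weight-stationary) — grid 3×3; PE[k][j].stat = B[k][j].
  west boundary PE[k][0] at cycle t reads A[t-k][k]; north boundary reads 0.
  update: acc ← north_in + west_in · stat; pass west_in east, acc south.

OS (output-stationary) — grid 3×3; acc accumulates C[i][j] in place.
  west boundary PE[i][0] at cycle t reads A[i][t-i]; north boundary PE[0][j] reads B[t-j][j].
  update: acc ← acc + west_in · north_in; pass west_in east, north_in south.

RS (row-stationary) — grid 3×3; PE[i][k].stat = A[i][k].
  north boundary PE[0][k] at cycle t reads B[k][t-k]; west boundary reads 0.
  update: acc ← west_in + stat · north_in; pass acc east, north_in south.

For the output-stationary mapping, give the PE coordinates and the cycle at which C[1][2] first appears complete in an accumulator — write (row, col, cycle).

(row, col, cycle) = (1, 2, 5)

OS: C[1][2] accumulates in PE[1][2]:
  cycle 0: PE[1][2] → acc 0, east 0, south 0
  cycle 1: PE[1][2] → acc 0, east 0, south 0
  cycle 2: PE[1][2] → acc 0, east 0, south 0
  cycle 3: PE[1][2] → acc 8, east 4, south 2
  cycle 4: PE[1][2] → acc 26, east 2, south 9
  cycle 5: PE[1][2] → acc 28, east 1, south 2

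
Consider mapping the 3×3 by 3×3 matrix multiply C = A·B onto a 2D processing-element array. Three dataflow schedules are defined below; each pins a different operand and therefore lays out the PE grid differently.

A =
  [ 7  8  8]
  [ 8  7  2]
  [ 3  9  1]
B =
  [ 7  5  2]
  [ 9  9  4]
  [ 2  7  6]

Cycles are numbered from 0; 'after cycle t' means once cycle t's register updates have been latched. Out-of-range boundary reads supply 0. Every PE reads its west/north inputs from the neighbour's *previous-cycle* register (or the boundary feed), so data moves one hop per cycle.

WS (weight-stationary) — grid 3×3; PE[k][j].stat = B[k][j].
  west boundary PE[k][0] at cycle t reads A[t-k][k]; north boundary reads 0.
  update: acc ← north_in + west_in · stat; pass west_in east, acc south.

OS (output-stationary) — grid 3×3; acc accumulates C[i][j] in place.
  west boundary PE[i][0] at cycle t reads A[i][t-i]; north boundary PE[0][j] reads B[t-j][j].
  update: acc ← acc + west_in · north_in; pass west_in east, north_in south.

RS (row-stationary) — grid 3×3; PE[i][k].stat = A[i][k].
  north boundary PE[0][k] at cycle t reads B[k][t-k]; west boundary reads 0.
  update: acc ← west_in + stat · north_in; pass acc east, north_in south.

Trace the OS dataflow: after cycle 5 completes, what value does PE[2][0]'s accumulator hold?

Tracing OS — 3×3 array, target PE[2][0]:
  t=0 PE[1][0]: acc=0 h=0 v=0
  t=0 PE[2][0]: acc=0 h=0 v=0
  t=1 PE[1][0]: acc=56 h=8 v=7
  t=1 PE[2][0]: acc=0 h=0 v=0
  t=2 PE[1][0]: acc=119 h=7 v=9
  t=2 PE[2][0]: acc=21 h=3 v=7
  t=3 PE[1][0]: acc=123 h=2 v=2
  t=3 PE[2][0]: acc=102 h=9 v=9
  t=4 PE[1][0]: acc=123 h=0 v=0
  t=4 PE[2][0]: acc=104 h=1 v=2
  t=5 PE[1][0]: acc=123 h=0 v=0
  t=5 PE[2][0]: acc=104 h=0 v=0

PE[2][0].acc = 104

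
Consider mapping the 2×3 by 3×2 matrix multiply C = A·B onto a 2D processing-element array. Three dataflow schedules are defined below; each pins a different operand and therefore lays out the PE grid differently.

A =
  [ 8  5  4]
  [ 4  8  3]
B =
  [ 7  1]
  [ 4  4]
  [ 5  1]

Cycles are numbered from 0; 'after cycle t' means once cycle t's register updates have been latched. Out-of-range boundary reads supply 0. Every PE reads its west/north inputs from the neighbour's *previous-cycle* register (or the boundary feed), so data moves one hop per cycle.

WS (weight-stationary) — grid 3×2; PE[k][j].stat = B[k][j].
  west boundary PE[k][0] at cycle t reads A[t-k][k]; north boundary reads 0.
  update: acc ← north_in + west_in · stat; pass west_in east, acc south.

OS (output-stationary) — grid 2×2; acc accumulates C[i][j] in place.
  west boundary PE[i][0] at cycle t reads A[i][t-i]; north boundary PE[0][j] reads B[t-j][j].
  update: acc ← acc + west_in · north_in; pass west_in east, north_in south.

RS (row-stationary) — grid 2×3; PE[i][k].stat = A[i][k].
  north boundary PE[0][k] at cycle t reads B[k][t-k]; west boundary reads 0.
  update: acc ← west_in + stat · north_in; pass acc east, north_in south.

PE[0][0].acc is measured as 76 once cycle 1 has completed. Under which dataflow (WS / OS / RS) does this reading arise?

WS [3×2] PE[0][0] across cycles:
  cycle 0: PE[0][0] → acc 56, east 8, south 56
  cycle 1: PE[0][0] → acc 28, east 4, south 28
OS [2×2] PE[0][0] across cycles:
  cycle 0: PE[0][0] → acc 56, east 8, south 7
  cycle 1: PE[0][0] → acc 76, east 5, south 4
RS [2×3] PE[0][0] across cycles:
  cycle 0: PE[0][0] → acc 56, east 56, south 7
  cycle 1: PE[0][0] → acc 8, east 8, south 1

dataflow = OS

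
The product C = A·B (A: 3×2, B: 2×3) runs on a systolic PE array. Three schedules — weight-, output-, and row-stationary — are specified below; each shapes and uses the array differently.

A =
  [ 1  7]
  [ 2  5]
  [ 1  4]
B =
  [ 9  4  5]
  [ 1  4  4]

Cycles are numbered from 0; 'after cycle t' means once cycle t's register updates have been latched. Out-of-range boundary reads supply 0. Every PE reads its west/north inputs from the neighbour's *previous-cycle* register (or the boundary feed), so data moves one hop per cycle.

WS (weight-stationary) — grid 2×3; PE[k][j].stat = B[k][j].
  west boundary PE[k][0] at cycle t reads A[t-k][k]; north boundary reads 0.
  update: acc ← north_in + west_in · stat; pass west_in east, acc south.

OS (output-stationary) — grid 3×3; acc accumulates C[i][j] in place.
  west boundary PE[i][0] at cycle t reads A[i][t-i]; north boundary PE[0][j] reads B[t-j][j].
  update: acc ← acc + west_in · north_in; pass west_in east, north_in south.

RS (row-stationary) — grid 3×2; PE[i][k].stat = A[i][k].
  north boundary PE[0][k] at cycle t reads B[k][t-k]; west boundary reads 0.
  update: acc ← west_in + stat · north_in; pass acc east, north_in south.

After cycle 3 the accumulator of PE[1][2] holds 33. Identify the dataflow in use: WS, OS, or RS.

Under WS (2×3), PE[1][2]:
  @0  [1,2]  acc 0  |  →0  ↓0
  @1  [1,2]  acc 0  |  →0  ↓0
  @2  [1,2]  acc 0  |  →0  ↓0
  @3  [1,2]  acc 33  |  →7  ↓33
Under OS (3×3), PE[1][2]:
  @0  [1,2]  acc 0  |  →0  ↓0
  @1  [1,2]  acc 0  |  →0  ↓0
  @2  [1,2]  acc 0  |  →0  ↓0
  @3  [1,2]  acc 10  |  →2  ↓5
— RS: 3×2 array has no PE[1][2].

dataflow = WS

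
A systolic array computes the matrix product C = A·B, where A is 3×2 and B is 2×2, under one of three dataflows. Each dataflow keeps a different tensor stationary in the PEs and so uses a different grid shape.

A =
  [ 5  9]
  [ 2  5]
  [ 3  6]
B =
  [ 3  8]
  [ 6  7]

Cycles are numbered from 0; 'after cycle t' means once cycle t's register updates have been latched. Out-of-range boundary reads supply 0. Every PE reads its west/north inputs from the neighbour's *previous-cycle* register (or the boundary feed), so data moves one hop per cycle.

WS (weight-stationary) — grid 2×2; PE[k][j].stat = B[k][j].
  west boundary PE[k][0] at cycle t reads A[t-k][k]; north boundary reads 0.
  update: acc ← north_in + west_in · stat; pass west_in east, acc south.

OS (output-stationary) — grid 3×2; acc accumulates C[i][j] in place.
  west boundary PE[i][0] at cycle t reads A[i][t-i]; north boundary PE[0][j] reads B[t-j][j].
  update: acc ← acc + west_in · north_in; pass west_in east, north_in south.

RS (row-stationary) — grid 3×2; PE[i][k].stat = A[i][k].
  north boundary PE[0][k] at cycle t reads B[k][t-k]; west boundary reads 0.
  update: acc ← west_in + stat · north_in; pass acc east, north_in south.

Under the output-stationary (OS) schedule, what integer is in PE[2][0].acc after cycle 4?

OS on a 3×2 grid — tracing PE[2][0] and its feeders:
  t=0 PE[1][0]: acc=0 h=0 v=0
  t=0 PE[2][0]: acc=0 h=0 v=0
  t=1 PE[1][0]: acc=6 h=2 v=3
  t=1 PE[2][0]: acc=0 h=0 v=0
  t=2 PE[1][0]: acc=36 h=5 v=6
  t=2 PE[2][0]: acc=9 h=3 v=3
  t=3 PE[1][0]: acc=36 h=0 v=0
  t=3 PE[2][0]: acc=45 h=6 v=6
  t=4 PE[1][0]: acc=36 h=0 v=0
  t=4 PE[2][0]: acc=45 h=0 v=0

PE[2][0].acc = 45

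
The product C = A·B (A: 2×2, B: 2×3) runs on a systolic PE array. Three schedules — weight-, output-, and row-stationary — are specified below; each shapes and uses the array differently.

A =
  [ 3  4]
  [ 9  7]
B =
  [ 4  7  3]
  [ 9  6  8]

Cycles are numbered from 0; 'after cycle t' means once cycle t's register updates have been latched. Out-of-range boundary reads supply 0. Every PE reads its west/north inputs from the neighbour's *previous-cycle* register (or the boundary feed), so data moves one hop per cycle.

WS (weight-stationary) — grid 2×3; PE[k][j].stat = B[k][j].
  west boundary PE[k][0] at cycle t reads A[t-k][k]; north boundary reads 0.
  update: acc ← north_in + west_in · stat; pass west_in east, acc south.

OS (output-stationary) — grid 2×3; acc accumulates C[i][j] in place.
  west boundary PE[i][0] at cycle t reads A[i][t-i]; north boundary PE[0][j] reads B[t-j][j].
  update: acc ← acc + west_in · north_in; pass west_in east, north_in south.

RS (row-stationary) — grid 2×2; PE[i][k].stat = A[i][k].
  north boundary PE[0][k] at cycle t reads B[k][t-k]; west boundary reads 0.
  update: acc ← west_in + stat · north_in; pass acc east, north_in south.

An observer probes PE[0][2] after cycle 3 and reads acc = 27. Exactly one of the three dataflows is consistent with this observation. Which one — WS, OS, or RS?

dataflow = WS

Under WS (2×3), PE[0][2]:
  0: (0,2).acc=0  regs=<0,0>
  1: (0,2).acc=0  regs=<0,0>
  2: (0,2).acc=9  regs=<3,9>
  3: (0,2).acc=27  regs=<9,27>
Under OS (2×3), PE[0][2]:
  0: (0,2).acc=0  regs=<0,0>
  1: (0,2).acc=0  regs=<0,0>
  2: (0,2).acc=9  regs=<3,3>
  3: (0,2).acc=41  regs=<4,8>
— RS: 2×2 array has no PE[0][2].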